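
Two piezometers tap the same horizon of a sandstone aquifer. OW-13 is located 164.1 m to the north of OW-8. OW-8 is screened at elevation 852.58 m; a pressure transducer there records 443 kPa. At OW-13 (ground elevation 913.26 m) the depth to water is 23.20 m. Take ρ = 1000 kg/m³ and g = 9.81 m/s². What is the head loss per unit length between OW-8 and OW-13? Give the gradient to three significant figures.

i ≈ 0.0468 m/m

Pressure head at OW-8: ψ = P/(ρg) = 443×1000 / (1000 × 9.81) = 45.16 m.
Total head at OW-8: h = z + ψ = 852.58 + 45.16 = 897.74 m.
Total head at OW-13: h = 913.26 − 23.20 = 890.06 m.
Head difference: h(OW-8) − h(OW-13) = 897.74 − 890.06 = 7.68 m.
Hydraulic gradient: i = |Δh| / L = 7.68 / 164.1 = 0.0468.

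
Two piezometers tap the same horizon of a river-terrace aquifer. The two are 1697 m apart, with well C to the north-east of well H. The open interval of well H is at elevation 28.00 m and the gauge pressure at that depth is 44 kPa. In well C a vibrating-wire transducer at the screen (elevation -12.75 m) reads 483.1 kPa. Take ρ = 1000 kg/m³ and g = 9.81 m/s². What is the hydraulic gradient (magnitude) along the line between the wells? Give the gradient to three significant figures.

Pressure head at well H: ψ = P/(ρg) = 44×1000 / (1000 × 9.81) = 4.49 m.
Total head at well H: h = z + ψ = 28.00 + 4.49 = 32.49 m.
Pressure head at well C: ψ = P/(ρg) = 483.1×1000 / (1000 × 9.81) = 49.25 m.
Total head at well C: h = z + ψ = -12.75 + 49.25 = 36.50 m.
Head difference: h(well H) − h(well C) = 32.49 − 36.50 = -4.01 m.
Hydraulic gradient: i = |Δh| / L = 4.01 / 1697 = 0.00236.

i ≈ 0.00236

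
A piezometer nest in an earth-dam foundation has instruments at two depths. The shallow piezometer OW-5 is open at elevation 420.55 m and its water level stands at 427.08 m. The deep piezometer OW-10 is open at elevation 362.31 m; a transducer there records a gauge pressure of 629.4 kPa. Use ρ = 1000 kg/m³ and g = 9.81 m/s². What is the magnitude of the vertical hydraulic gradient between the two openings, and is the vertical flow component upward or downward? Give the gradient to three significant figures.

|i_v| ≈ 0.0105; vertical flow is downward

Total head at OW-5: h = 427.08 m (water level in the standpipe).
Pressure head at OW-10: ψ = P/(ρg) = 629.4×1000 / (1000 × 9.81) = 64.16 m.
Total head at OW-10: h = z + ψ = 362.31 + 64.16 = 426.47 m.
Δh = h(OW-5) − h(OW-10) = 427.08 − 426.47 = 0.61 m.
Vertical separation Δz = 420.55 − 362.31 = 58.24 m.
|i_v| = |Δh| / Δz = 0.61 / 58.24 = 0.0105.
Head is higher in the shallow piezometer, so vertical flow is downward (recharge condition).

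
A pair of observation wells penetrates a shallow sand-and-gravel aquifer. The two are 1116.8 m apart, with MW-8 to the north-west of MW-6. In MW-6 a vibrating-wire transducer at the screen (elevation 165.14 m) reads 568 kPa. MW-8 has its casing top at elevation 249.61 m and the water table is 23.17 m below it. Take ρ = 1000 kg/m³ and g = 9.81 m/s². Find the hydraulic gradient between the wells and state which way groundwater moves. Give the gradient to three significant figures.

i ≈ 0.00304; groundwater flows toward the south-east

Pressure head at MW-6: ψ = P/(ρg) = 568×1000 / (1000 × 9.81) = 57.90 m.
Total head at MW-6: h = z + ψ = 165.14 + 57.90 = 223.04 m.
Total head at MW-8: h = 249.61 − 23.17 = 226.44 m.
Head difference: h(MW-6) − h(MW-8) = 223.04 − 226.44 = -3.40 m.
Hydraulic gradient: i = |Δh| / L = 3.40 / 1116.8 = 0.00304.
Flow is from higher to lower head: from MW-8 toward MW-6, i.e. toward the south-east.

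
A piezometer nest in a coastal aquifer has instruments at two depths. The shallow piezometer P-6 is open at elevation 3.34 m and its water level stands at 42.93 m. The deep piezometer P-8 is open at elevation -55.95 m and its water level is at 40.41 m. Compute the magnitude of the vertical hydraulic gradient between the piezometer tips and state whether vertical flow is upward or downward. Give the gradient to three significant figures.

Total head at P-6: h = 42.93 m (water level in the standpipe).
Total head at P-8: h = 40.41 m.
Δh = h(P-6) − h(P-8) = 42.93 − 40.41 = 2.52 m.
Vertical separation Δz = 3.34 − (-55.95) = 59.29 m.
|i_v| = |Δh| / Δz = 2.52 / 59.29 = 0.0425.
Head is higher in the shallow piezometer, so vertical flow is downward (recharge condition).

|i_v| ≈ 0.0425; vertical flow is downward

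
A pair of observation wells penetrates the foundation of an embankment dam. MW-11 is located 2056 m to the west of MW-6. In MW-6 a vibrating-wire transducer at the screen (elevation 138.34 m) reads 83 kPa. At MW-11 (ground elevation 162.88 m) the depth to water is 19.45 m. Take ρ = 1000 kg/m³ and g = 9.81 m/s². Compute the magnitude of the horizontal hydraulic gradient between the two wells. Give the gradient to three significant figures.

Pressure head at MW-6: ψ = P/(ρg) = 83×1000 / (1000 × 9.81) = 8.46 m.
Total head at MW-6: h = z + ψ = 138.34 + 8.46 = 146.80 m.
Total head at MW-11: h = 162.88 − 19.45 = 143.43 m.
Head difference: h(MW-6) − h(MW-11) = 146.80 − 143.43 = 3.37 m.
Hydraulic gradient: i = |Δh| / L = 3.37 / 2056 = 0.00164.

i ≈ 0.00164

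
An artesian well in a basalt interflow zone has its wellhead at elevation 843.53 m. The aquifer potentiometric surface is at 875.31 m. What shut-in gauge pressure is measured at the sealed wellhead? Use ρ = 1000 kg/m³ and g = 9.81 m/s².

Head above the cap: Δh = 875.31 − 843.53 = 31.78 m.
P = ρgΔh = 1000 × 9.81 × 31.78 = 311762 Pa ≈ 312 kPa.

P ≈ 312 kPa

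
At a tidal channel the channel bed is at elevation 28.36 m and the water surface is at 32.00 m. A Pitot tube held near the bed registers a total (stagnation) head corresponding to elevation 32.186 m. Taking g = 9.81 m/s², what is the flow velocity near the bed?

Near the bed, under hydrostatic conditions, the piezometric head (z + ψ) equals the free-surface elevation, 32.00 m.
Velocity head = total − piezometric = 32.186 − 32.00 = 0.186 m.
v = √(2g·h_v) = √(2 × 9.81 × 0.186) = 1.91 m/s.

v ≈ 1.91 m/s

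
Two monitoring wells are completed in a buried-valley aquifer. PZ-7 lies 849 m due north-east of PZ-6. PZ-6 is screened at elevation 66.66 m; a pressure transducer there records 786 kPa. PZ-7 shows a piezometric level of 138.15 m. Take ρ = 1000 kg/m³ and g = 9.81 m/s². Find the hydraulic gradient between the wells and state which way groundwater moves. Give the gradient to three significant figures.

i ≈ 0.0102; groundwater flows toward the north-east

Pressure head at PZ-6: ψ = P/(ρg) = 786×1000 / (1000 × 9.81) = 80.12 m.
Total head at PZ-6: h = z + ψ = 66.66 + 80.12 = 146.78 m.
Total head at PZ-7: h = 138.15 m (water level in the piezometer is the total head).
Head difference: h(PZ-6) − h(PZ-7) = 146.78 − 138.15 = 8.63 m.
Hydraulic gradient: i = |Δh| / L = 8.63 / 849 = 0.0102.
Flow is from higher to lower head: from PZ-6 toward PZ-7, i.e. toward the north-east.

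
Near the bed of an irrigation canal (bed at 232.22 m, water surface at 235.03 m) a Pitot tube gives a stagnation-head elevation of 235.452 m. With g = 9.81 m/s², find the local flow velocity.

Near the bed, under hydrostatic conditions, the piezometric head (z + ψ) equals the free-surface elevation, 235.03 m.
Velocity head = total − piezometric = 235.452 − 235.03 = 0.422 m.
v = √(2g·h_v) = √(2 × 9.81 × 0.422) = 2.88 m/s.

v ≈ 2.88 m/s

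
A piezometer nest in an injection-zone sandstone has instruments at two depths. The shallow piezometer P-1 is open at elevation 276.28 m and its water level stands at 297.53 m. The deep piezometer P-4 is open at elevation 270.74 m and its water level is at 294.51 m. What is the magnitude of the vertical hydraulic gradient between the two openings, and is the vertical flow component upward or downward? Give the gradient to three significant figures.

|i_v| ≈ 0.545; vertical flow is downward

Total head at P-1: h = 297.53 m (water level in the standpipe).
Total head at P-4: h = 294.51 m.
Δh = h(P-1) − h(P-4) = 297.53 − 294.51 = 3.02 m.
Vertical separation Δz = 276.28 − 270.74 = 5.54 m.
|i_v| = |Δh| / Δz = 3.02 / 5.54 = 0.545.
Head is higher in the shallow piezometer, so vertical flow is downward (recharge condition).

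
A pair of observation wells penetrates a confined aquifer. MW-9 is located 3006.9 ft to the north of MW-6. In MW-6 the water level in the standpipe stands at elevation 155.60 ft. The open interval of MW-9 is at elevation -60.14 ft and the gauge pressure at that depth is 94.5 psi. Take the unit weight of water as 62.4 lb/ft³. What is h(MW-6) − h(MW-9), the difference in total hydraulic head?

Total head at MW-6: h = 155.60 ft (water level in the piezometer is the total head).
Pressure head at MW-9: ψ = 144·P/γ = 144 × 94.5 / 62.4 = 218.08 ft.
Total head at MW-9: h = z + ψ = -60.14 + 218.08 = 157.94 ft.
Head difference: h(MW-6) − h(MW-9) = 155.60 − 157.94 = -2.34 ft.

Δh ≈ -2.34 ft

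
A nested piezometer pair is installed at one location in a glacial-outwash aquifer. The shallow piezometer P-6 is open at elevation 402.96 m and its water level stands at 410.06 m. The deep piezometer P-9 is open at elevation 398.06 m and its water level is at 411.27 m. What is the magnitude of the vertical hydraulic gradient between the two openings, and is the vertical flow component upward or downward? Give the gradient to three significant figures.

|i_v| ≈ 0.247; vertical flow is upward

Total head at P-6: h = 410.06 m (water level in the standpipe).
Total head at P-9: h = 411.27 m.
Δh = h(P-6) − h(P-9) = 410.06 − 411.27 = -1.21 m.
Vertical separation Δz = 402.96 − 398.06 = 4.90 m.
|i_v| = |Δh| / Δz = 1.21 / 4.90 = 0.247.
Head is higher in the deep piezometer, so vertical flow is upward (discharge condition).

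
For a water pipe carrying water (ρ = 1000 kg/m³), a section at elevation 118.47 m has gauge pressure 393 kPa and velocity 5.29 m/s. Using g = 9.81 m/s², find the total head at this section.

Pressure head ψ = P/(ρg) = 393×1000 / (1000 × 9.81) = 40.06 m.
Velocity head = v²/(2g) = 5.29² / (2 × 9.81) = 1.426 m.
h = z + ψ + v²/(2g) = 118.47 + 40.06 + 1.426 = 159.96 m.

h ≈ 159.96 m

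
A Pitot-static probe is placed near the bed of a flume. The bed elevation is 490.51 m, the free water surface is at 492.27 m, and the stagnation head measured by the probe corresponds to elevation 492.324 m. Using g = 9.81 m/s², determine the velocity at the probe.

v ≈ 1.03 m/s

Near the bed, under hydrostatic conditions, the piezometric head (z + ψ) equals the free-surface elevation, 492.27 m.
Velocity head = total − piezometric = 492.324 − 492.27 = 0.054 m.
v = √(2g·h_v) = √(2 × 9.81 × 0.054) = 1.03 m/s.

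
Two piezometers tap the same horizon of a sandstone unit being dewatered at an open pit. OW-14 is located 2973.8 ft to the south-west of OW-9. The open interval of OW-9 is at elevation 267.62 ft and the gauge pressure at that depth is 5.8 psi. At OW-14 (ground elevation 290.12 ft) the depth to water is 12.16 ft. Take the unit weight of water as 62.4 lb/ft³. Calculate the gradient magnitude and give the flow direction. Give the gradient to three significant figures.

i ≈ 0.00102; groundwater flows toward the south-west

Pressure head at OW-9: ψ = 144·P/γ = 144 × 5.8 / 62.4 = 13.38 ft.
Total head at OW-9: h = z + ψ = 267.62 + 13.38 = 281.00 ft.
Total head at OW-14: h = 290.12 − 12.16 = 277.96 ft.
Head difference: h(OW-9) − h(OW-14) = 281.00 − 277.96 = 3.04 ft.
Hydraulic gradient: i = |Δh| / L = 3.04 / 2973.8 = 0.00102.
Flow is from higher to lower head: from OW-9 toward OW-14, i.e. toward the south-west.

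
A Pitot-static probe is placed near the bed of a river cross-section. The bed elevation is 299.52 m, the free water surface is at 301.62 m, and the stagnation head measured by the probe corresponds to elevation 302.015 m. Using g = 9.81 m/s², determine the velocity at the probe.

v ≈ 2.78 m/s

Near the bed, under hydrostatic conditions, the piezometric head (z + ψ) equals the free-surface elevation, 301.62 m.
Velocity head = total − piezometric = 302.015 − 301.62 = 0.395 m.
v = √(2g·h_v) = √(2 × 9.81 × 0.395) = 2.78 m/s.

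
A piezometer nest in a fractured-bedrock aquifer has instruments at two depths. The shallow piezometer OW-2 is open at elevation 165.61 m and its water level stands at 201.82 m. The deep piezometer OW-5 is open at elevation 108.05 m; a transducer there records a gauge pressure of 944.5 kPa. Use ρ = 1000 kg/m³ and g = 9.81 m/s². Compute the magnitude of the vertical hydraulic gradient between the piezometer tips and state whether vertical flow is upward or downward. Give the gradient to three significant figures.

|i_v| ≈ 0.0436; vertical flow is upward

Total head at OW-2: h = 201.82 m (water level in the standpipe).
Pressure head at OW-5: ψ = P/(ρg) = 944.5×1000 / (1000 × 9.81) = 96.28 m.
Total head at OW-5: h = z + ψ = 108.05 + 96.28 = 204.33 m.
Δh = h(OW-2) − h(OW-5) = 201.82 − 204.33 = -2.51 m.
Vertical separation Δz = 165.61 − 108.05 = 57.56 m.
|i_v| = |Δh| / Δz = 2.51 / 57.56 = 0.0436.
Head is higher in the deep piezometer, so vertical flow is upward (discharge condition).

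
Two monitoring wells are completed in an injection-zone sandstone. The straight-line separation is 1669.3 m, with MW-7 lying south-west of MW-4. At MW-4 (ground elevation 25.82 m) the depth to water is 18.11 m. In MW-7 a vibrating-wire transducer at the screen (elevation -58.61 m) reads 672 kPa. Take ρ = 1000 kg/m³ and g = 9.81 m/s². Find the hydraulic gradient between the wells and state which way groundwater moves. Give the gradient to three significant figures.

Total head at MW-4: h = 25.82 − 18.11 = 7.71 m.
Pressure head at MW-7: ψ = P/(ρg) = 672×1000 / (1000 × 9.81) = 68.50 m.
Total head at MW-7: h = z + ψ = -58.61 + 68.50 = 9.89 m.
Head difference: h(MW-4) − h(MW-7) = 7.71 − 9.89 = -2.18 m.
Hydraulic gradient: i = |Δh| / L = 2.18 / 1669.3 = 0.00131.
Flow is from higher to lower head: from MW-7 toward MW-4, i.e. toward the north-east.

i ≈ 0.00131; groundwater flows toward the north-east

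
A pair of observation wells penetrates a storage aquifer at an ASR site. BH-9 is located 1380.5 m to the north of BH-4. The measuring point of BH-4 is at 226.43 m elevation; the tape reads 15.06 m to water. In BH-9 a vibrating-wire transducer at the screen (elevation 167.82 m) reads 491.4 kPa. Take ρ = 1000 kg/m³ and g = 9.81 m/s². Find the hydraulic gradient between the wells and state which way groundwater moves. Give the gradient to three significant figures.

Total head at BH-4: h = 226.43 − 15.06 = 211.37 m.
Pressure head at BH-9: ψ = P/(ρg) = 491.4×1000 / (1000 × 9.81) = 50.09 m.
Total head at BH-9: h = z + ψ = 167.82 + 50.09 = 217.91 m.
Head difference: h(BH-4) − h(BH-9) = 211.37 − 217.91 = -6.54 m.
Hydraulic gradient: i = |Δh| / L = 6.54 / 1380.5 = 0.00474.
Flow is from higher to lower head: from BH-9 toward BH-4, i.e. toward the south.

i ≈ 0.00474; groundwater flows toward the south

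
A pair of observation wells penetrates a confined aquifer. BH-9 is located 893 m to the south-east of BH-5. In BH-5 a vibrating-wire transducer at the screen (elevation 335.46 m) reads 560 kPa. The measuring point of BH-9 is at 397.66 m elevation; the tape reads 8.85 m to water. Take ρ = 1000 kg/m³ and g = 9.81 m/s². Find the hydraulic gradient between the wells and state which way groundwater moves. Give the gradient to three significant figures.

Pressure head at BH-5: ψ = P/(ρg) = 560×1000 / (1000 × 9.81) = 57.08 m.
Total head at BH-5: h = z + ψ = 335.46 + 57.08 = 392.54 m.
Total head at BH-9: h = 397.66 − 8.85 = 388.81 m.
Head difference: h(BH-5) − h(BH-9) = 392.54 − 388.81 = 3.73 m.
Hydraulic gradient: i = |Δh| / L = 3.73 / 893 = 0.00418.
Flow is from higher to lower head: from BH-5 toward BH-9, i.e. toward the south-east.

i ≈ 0.00418; groundwater flows toward the south-east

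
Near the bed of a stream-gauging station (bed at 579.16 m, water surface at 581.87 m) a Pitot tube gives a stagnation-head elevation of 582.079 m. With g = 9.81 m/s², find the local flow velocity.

v ≈ 2.02 m/s

Near the bed, under hydrostatic conditions, the piezometric head (z + ψ) equals the free-surface elevation, 581.87 m.
Velocity head = total − piezometric = 582.079 − 581.87 = 0.209 m.
v = √(2g·h_v) = √(2 × 9.81 × 0.209) = 2.02 m/s.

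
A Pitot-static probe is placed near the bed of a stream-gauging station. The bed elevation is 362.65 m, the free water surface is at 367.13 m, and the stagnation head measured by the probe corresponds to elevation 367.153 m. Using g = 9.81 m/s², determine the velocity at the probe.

Near the bed, under hydrostatic conditions, the piezometric head (z + ψ) equals the free-surface elevation, 367.13 m.
Velocity head = total − piezometric = 367.153 − 367.13 = 0.023 m.
v = √(2g·h_v) = √(2 × 9.81 × 0.023) = 0.672 m/s.

v ≈ 0.672 m/s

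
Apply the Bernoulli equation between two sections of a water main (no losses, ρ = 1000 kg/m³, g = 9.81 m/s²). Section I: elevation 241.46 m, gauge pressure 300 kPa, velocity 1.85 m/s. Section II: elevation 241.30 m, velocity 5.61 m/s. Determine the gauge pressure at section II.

P₂ ≈ 288 kPa

Pressure head at I: ψ₁ = P₁/(ρg) = 300×1000 / (1000 × 9.81) = 30.58 m.
Velocity heads: v₁²/2g = 1.85²/19.62 = 0.174 m; v₂²/2g = 5.61²/19.62 = 1.604 m.
Total head H = z₁ + ψ₁ + v₁²/2g = 241.46 + 30.58 + 0.174 = 272.21 m.
ψ₂ = H − z₂ − v₂²/2g = 272.21 − 241.30 − 1.604 = 29.31 m.
P₂ = ρgψ₂ = 1000 × 9.81 × 29.31 ≈ 288 kPa.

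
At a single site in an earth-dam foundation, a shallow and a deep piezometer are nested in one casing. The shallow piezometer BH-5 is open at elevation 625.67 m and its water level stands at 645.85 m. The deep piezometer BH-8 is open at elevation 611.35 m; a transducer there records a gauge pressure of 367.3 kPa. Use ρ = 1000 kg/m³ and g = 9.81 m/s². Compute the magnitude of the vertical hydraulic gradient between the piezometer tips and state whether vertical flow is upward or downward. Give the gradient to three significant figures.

|i_v| ≈ 0.205; vertical flow is upward

Total head at BH-5: h = 645.85 m (water level in the standpipe).
Pressure head at BH-8: ψ = P/(ρg) = 367.3×1000 / (1000 × 9.81) = 37.44 m.
Total head at BH-8: h = z + ψ = 611.35 + 37.44 = 648.79 m.
Δh = h(BH-5) − h(BH-8) = 645.85 − 648.79 = -2.94 m.
Vertical separation Δz = 625.67 − 611.35 = 14.32 m.
|i_v| = |Δh| / Δz = 2.94 / 14.32 = 0.205.
Head is higher in the deep piezometer, so vertical flow is upward (discharge condition).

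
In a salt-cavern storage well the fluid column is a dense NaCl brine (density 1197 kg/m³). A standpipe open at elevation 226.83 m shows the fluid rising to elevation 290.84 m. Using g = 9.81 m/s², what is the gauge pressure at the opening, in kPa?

P ≈ 752 kPa

Pressure head ψ = h − z = 290.84 − 226.83 = 64.01 m.
P = ρgψ = 1197 × 9.81 × 64.01 = 751642 Pa ≈ 752 kPa.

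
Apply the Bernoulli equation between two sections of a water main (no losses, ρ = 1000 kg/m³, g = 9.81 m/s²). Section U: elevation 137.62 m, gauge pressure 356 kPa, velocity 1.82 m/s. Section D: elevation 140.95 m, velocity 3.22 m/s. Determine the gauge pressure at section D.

Pressure head at U: ψ₁ = P₁/(ρg) = 356×1000 / (1000 × 9.81) = 36.29 m.
Velocity heads: v₁²/2g = 1.82²/19.62 = 0.169 m; v₂²/2g = 3.22²/19.62 = 0.528 m.
Total head H = z₁ + ψ₁ + v₁²/2g = 137.62 + 36.29 + 0.169 = 174.08 m.
ψ₂ = H − z₂ − v₂²/2g = 174.08 − 140.95 − 0.528 = 32.60 m.
P₂ = ρgψ₂ = 1000 × 9.81 × 32.60 ≈ 320 kPa.

P₂ ≈ 320 kPa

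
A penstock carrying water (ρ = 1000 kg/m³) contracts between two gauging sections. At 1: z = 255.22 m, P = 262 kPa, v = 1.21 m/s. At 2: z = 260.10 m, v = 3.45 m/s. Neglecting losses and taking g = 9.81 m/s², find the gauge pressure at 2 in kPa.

Pressure head at 1: ψ₁ = P₁/(ρg) = 262×1000 / (1000 × 9.81) = 26.71 m.
Velocity heads: v₁²/2g = 1.21²/19.62 = 0.075 m; v₂²/2g = 3.45²/19.62 = 0.607 m.
Total head H = z₁ + ψ₁ + v₁²/2g = 255.22 + 26.71 + 0.075 = 282.00 m.
ψ₂ = H − z₂ − v₂²/2g = 282.00 − 260.10 − 0.607 = 21.29 m.
P₂ = ρgψ₂ = 1000 × 9.81 × 21.29 ≈ 209 kPa.

P₂ ≈ 209 kPa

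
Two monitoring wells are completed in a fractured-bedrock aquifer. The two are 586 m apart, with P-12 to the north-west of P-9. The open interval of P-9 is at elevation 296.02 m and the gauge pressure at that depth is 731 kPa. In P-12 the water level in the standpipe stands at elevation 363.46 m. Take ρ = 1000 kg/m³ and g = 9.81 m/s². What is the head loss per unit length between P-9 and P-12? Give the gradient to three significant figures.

Pressure head at P-9: ψ = P/(ρg) = 731×1000 / (1000 × 9.81) = 74.52 m.
Total head at P-9: h = z + ψ = 296.02 + 74.52 = 370.54 m.
Total head at P-12: h = 363.46 m (water level in the piezometer is the total head).
Head difference: h(P-9) − h(P-12) = 370.54 − 363.46 = 7.08 m.
Hydraulic gradient: i = |Δh| / L = 7.08 / 586 = 0.0121.

i ≈ 0.0121 m/m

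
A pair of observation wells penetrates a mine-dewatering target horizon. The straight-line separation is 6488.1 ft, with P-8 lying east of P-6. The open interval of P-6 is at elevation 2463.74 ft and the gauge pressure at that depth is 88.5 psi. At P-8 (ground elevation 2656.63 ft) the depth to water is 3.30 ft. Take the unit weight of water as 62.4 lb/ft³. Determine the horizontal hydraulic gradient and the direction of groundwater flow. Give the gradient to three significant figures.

i ≈ 0.00226; groundwater flows toward the east

Pressure head at P-6: ψ = 144·P/γ = 144 × 88.5 / 62.4 = 204.23 ft.
Total head at P-6: h = z + ψ = 2463.74 + 204.23 = 2667.97 ft.
Total head at P-8: h = 2656.63 − 3.30 = 2653.33 ft.
Head difference: h(P-6) − h(P-8) = 2667.97 − 2653.33 = 14.64 ft.
Hydraulic gradient: i = |Δh| / L = 14.64 / 6488.1 = 0.00226.
Flow is from higher to lower head: from P-6 toward P-8, i.e. toward the east.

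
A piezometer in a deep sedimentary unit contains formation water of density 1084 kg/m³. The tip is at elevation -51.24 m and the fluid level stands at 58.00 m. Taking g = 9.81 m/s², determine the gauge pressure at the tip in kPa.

P ≈ 1160 kPa

Pressure head ψ = h − z = 58.00 − (-51.24) = 109.24 m.
P = ρgψ = 1084 × 9.81 × 109.24 = 1161663 Pa ≈ 1160 kPa.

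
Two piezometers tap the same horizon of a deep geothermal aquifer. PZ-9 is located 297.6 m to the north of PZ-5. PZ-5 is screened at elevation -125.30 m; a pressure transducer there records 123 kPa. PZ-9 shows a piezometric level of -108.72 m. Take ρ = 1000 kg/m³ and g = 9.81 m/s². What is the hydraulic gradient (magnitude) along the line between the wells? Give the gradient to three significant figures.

Pressure head at PZ-5: ψ = P/(ρg) = 123×1000 / (1000 × 9.81) = 12.54 m.
Total head at PZ-5: h = z + ψ = -125.30 + 12.54 = -112.76 m.
Total head at PZ-9: h = -108.72 m (water level in the piezometer is the total head).
Head difference: h(PZ-5) − h(PZ-9) = -112.76 − (-108.72) = -4.04 m.
Hydraulic gradient: i = |Δh| / L = 4.04 / 297.6 = 0.0136.

i ≈ 0.0136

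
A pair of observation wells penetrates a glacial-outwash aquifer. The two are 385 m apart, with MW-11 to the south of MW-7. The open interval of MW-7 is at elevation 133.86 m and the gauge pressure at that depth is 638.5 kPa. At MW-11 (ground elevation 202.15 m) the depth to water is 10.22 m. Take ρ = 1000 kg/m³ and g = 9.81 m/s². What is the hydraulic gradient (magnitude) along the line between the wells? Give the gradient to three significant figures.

i ≈ 0.0182

Pressure head at MW-7: ψ = P/(ρg) = 638.5×1000 / (1000 × 9.81) = 65.09 m.
Total head at MW-7: h = z + ψ = 133.86 + 65.09 = 198.95 m.
Total head at MW-11: h = 202.15 − 10.22 = 191.93 m.
Head difference: h(MW-7) − h(MW-11) = 198.95 − 191.93 = 7.02 m.
Hydraulic gradient: i = |Δh| / L = 7.02 / 385 = 0.0182.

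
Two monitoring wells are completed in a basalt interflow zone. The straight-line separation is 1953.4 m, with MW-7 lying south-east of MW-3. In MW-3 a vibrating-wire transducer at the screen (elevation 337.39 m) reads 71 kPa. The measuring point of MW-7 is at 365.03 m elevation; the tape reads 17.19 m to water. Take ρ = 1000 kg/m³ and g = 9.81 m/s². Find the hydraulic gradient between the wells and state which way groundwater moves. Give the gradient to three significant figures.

Pressure head at MW-3: ψ = P/(ρg) = 71×1000 / (1000 × 9.81) = 7.24 m.
Total head at MW-3: h = z + ψ = 337.39 + 7.24 = 344.63 m.
Total head at MW-7: h = 365.03 − 17.19 = 347.84 m.
Head difference: h(MW-3) − h(MW-7) = 344.63 − 347.84 = -3.21 m.
Hydraulic gradient: i = |Δh| / L = 3.21 / 1953.4 = 0.00164.
Flow is from higher to lower head: from MW-7 toward MW-3, i.e. toward the north-west.

i ≈ 0.00164; groundwater flows toward the north-west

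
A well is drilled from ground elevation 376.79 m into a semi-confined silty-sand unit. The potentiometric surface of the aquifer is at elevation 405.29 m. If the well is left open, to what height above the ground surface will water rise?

≈ 28.50 m above ground

Water rises to the potentiometric surface, so the rise above ground = 405.29 − 376.79 = 28.50 m.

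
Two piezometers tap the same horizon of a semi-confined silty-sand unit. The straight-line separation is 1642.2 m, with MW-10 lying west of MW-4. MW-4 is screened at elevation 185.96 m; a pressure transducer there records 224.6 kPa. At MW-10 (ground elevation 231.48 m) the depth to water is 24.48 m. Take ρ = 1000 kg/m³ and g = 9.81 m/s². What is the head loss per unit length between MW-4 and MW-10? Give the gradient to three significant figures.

i ≈ 0.00113 m/m

Pressure head at MW-4: ψ = P/(ρg) = 224.6×1000 / (1000 × 9.81) = 22.90 m.
Total head at MW-4: h = z + ψ = 185.96 + 22.90 = 208.86 m.
Total head at MW-10: h = 231.48 − 24.48 = 207.00 m.
Head difference: h(MW-4) − h(MW-10) = 208.86 − 207.00 = 1.86 m.
Hydraulic gradient: i = |Δh| / L = 1.86 / 1642.2 = 0.00113.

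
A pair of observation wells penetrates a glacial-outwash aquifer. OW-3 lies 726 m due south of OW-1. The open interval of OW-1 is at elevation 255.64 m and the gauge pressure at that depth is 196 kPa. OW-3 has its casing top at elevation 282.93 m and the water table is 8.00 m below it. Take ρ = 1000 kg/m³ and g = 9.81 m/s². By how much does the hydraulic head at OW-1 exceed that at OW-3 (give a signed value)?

Δh ≈ 0.69 m

Pressure head at OW-1: ψ = P/(ρg) = 196×1000 / (1000 × 9.81) = 19.98 m.
Total head at OW-1: h = z + ψ = 255.64 + 19.98 = 275.62 m.
Total head at OW-3: h = 282.93 − 8.00 = 274.93 m.
Head difference: h(OW-1) − h(OW-3) = 275.62 − 274.93 = 0.69 m.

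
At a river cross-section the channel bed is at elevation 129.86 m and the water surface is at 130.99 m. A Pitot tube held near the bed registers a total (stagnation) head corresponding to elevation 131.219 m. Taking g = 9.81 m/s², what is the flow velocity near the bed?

v ≈ 2.12 m/s

Near the bed, under hydrostatic conditions, the piezometric head (z + ψ) equals the free-surface elevation, 130.99 m.
Velocity head = total − piezometric = 131.219 − 130.99 = 0.229 m.
v = √(2g·h_v) = √(2 × 9.81 × 0.229) = 2.12 m/s.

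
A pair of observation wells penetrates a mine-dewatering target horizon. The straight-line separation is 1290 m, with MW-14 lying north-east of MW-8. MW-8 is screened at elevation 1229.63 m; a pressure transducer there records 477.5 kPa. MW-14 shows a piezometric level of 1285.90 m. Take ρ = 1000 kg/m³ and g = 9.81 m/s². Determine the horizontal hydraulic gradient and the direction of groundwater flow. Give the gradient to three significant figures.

Pressure head at MW-8: ψ = P/(ρg) = 477.5×1000 / (1000 × 9.81) = 48.67 m.
Total head at MW-8: h = z + ψ = 1229.63 + 48.67 = 1278.30 m.
Total head at MW-14: h = 1285.90 m (water level in the piezometer is the total head).
Head difference: h(MW-8) − h(MW-14) = 1278.30 − 1285.90 = -7.60 m.
Hydraulic gradient: i = |Δh| / L = 7.60 / 1290 = 0.00589.
Flow is from higher to lower head: from MW-14 toward MW-8, i.e. toward the south-west.

i ≈ 0.00589; groundwater flows toward the south-west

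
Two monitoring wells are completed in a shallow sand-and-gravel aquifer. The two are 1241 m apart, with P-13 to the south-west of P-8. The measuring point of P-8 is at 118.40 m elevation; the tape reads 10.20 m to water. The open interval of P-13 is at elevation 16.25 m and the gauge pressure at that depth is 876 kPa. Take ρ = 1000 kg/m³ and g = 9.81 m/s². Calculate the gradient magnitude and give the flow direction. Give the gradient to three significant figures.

i ≈ 0.00214; groundwater flows toward the south-west

Total head at P-8: h = 118.40 − 10.20 = 108.20 m.
Pressure head at P-13: ψ = P/(ρg) = 876×1000 / (1000 × 9.81) = 89.30 m.
Total head at P-13: h = z + ψ = 16.25 + 89.30 = 105.55 m.
Head difference: h(P-8) − h(P-13) = 108.20 − 105.55 = 2.65 m.
Hydraulic gradient: i = |Δh| / L = 2.65 / 1241 = 0.00214.
Flow is from higher to lower head: from P-8 toward P-13, i.e. toward the south-west.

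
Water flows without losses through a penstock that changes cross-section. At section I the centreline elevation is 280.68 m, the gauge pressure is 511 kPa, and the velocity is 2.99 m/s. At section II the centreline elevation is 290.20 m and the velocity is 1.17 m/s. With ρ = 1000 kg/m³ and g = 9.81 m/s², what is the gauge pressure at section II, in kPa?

Pressure head at I: ψ₁ = P₁/(ρg) = 511×1000 / (1000 × 9.81) = 52.09 m.
Velocity heads: v₁²/2g = 2.99²/19.62 = 0.456 m; v₂²/2g = 1.17²/19.62 = 0.070 m.
Total head H = z₁ + ψ₁ + v₁²/2g = 280.68 + 52.09 + 0.456 = 333.23 m.
ψ₂ = H − z₂ − v₂²/2g = 333.23 − 290.20 − 0.070 = 42.96 m.
P₂ = ρgψ₂ = 1000 × 9.81 × 42.96 ≈ 421 kPa.

P₂ ≈ 421 kPa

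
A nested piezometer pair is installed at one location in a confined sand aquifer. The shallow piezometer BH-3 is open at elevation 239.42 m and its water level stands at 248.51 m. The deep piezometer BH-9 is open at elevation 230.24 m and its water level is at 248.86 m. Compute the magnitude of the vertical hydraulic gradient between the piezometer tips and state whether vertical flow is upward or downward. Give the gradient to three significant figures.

|i_v| ≈ 0.0381; vertical flow is upward

Total head at BH-3: h = 248.51 m (water level in the standpipe).
Total head at BH-9: h = 248.86 m.
Δh = h(BH-3) − h(BH-9) = 248.51 − 248.86 = -0.35 m.
Vertical separation Δz = 239.42 − 230.24 = 9.18 m.
|i_v| = |Δh| / Δz = 0.35 / 9.18 = 0.0381.
Head is higher in the deep piezometer, so vertical flow is upward (discharge condition).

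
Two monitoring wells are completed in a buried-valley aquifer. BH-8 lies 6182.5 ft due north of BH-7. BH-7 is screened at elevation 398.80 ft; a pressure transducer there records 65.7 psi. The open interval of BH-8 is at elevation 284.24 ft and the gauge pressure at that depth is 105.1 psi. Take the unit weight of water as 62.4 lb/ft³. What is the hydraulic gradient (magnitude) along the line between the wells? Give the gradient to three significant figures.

i ≈ 0.00382

Pressure head at BH-7: ψ = 144·P/γ = 144 × 65.7 / 62.4 = 151.62 ft.
Total head at BH-7: h = z + ψ = 398.80 + 151.62 = 550.42 ft.
Pressure head at BH-8: ψ = 144·P/γ = 144 × 105.1 / 62.4 = 242.54 ft.
Total head at BH-8: h = z + ψ = 284.24 + 242.54 = 526.78 ft.
Head difference: h(BH-7) − h(BH-8) = 550.42 − 526.78 = 23.64 ft.
Hydraulic gradient: i = |Δh| / L = 23.64 / 6182.5 = 0.00382.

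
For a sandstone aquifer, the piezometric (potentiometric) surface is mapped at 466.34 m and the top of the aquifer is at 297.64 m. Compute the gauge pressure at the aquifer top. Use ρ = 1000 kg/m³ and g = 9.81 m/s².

Pressure head at the aquifer top: ψ = h − z = 466.34 − 297.64 = 168.70 m.
P = ρgψ = 1000 × 9.81 × 168.70 = 1654947 Pa ≈ 1650 kPa.

P ≈ 1650 kPa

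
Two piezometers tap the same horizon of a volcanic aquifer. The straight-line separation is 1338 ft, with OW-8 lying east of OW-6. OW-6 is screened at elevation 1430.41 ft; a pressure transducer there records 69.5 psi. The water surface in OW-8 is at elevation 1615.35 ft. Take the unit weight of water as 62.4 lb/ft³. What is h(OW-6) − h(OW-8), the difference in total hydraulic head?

Pressure head at OW-6: ψ = 144·P/γ = 144 × 69.5 / 62.4 = 160.38 ft.
Total head at OW-6: h = z + ψ = 1430.41 + 160.38 = 1590.79 ft.
Total head at OW-8: h = 1615.35 ft (water level in the piezometer is the total head).
Head difference: h(OW-6) − h(OW-8) = 1590.79 − 1615.35 = -24.56 ft.

Δh ≈ -24.56 ft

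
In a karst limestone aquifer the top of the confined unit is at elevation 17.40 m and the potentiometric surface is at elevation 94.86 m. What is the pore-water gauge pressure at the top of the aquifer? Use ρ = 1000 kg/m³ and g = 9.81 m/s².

Pressure head at the aquifer top: ψ = h − z = 94.86 − 17.40 = 77.46 m.
P = ρgψ = 1000 × 9.81 × 77.46 = 759883 Pa ≈ 760 kPa.

P ≈ 760 kPa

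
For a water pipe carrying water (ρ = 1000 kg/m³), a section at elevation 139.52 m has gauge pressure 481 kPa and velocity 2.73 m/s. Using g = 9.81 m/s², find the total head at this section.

h ≈ 188.93 m

Pressure head ψ = P/(ρg) = 481×1000 / (1000 × 9.81) = 49.03 m.
Velocity head = v²/(2g) = 2.73² / (2 × 9.81) = 0.380 m.
h = z + ψ + v²/(2g) = 139.52 + 49.03 + 0.380 = 188.93 m.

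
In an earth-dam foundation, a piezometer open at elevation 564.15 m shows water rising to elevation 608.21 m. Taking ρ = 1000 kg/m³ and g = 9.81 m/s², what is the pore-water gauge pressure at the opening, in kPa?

P ≈ 432 kPa

Pressure head ψ = h − z = 608.21 − 564.15 = 44.06 m.
P = ρgψ = 1000 × 9.81 × 44.06 = 432229 Pa ≈ 432 kPa.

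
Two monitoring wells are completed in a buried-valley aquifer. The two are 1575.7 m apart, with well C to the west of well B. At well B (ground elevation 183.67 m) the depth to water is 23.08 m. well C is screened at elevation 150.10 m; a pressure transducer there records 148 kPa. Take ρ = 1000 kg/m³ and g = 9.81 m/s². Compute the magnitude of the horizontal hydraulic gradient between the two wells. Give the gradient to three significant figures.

i ≈ 0.00292

Total head at well B: h = 183.67 − 23.08 = 160.59 m.
Pressure head at well C: ψ = P/(ρg) = 148×1000 / (1000 × 9.81) = 15.09 m.
Total head at well C: h = z + ψ = 150.10 + 15.09 = 165.19 m.
Head difference: h(well B) − h(well C) = 160.59 − 165.19 = -4.60 m.
Hydraulic gradient: i = |Δh| / L = 4.60 / 1575.7 = 0.00292.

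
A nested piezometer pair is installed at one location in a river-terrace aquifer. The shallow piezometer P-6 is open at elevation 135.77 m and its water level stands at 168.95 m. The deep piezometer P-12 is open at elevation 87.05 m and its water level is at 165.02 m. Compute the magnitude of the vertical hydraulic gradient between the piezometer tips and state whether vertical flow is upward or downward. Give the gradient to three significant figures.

Total head at P-6: h = 168.95 m (water level in the standpipe).
Total head at P-12: h = 165.02 m.
Δh = h(P-6) − h(P-12) = 168.95 − 165.02 = 3.93 m.
Vertical separation Δz = 135.77 − 87.05 = 48.72 m.
|i_v| = |Δh| / Δz = 3.93 / 48.72 = 0.0807.
Head is higher in the shallow piezometer, so vertical flow is downward (recharge condition).

|i_v| ≈ 0.0807; vertical flow is downward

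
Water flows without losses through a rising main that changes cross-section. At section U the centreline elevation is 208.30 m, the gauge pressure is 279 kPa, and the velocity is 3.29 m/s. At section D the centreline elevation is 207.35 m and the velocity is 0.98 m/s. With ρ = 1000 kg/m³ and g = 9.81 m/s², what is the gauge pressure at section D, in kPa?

P₂ ≈ 293 kPa

Pressure head at U: ψ₁ = P₁/(ρg) = 279×1000 / (1000 × 9.81) = 28.44 m.
Velocity heads: v₁²/2g = 3.29²/19.62 = 0.552 m; v₂²/2g = 0.98²/19.62 = 0.049 m.
Total head H = z₁ + ψ₁ + v₁²/2g = 208.30 + 28.44 + 0.552 = 237.29 m.
ψ₂ = H − z₂ − v₂²/2g = 237.29 − 207.35 − 0.049 = 29.89 m.
P₂ = ρgψ₂ = 1000 × 9.81 × 29.89 ≈ 293 kPa.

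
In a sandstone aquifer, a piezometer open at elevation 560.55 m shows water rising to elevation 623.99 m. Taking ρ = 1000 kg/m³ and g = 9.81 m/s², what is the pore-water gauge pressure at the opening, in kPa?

Pressure head ψ = h − z = 623.99 − 560.55 = 63.44 m.
P = ρgψ = 1000 × 9.81 × 63.44 = 622346 Pa ≈ 622 kPa.

P ≈ 622 kPa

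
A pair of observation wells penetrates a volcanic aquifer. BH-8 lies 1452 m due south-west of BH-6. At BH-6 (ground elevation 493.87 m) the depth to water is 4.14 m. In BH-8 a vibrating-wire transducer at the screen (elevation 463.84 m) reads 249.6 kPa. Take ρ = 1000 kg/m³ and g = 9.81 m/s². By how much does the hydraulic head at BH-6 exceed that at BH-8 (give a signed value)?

Δh ≈ 0.45 m

Total head at BH-6: h = 493.87 − 4.14 = 489.73 m.
Pressure head at BH-8: ψ = P/(ρg) = 249.6×1000 / (1000 × 9.81) = 25.44 m.
Total head at BH-8: h = z + ψ = 463.84 + 25.44 = 489.28 m.
Head difference: h(BH-6) − h(BH-8) = 489.73 − 489.28 = 0.45 m.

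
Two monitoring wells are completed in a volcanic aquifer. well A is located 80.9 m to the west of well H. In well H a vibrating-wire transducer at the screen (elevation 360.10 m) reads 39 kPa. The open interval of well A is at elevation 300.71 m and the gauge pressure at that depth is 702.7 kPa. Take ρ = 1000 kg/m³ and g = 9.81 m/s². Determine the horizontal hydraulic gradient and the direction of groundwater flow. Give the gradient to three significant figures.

i ≈ 0.102; groundwater flows toward the east

Pressure head at well H: ψ = P/(ρg) = 39×1000 / (1000 × 9.81) = 3.98 m.
Total head at well H: h = z + ψ = 360.10 + 3.98 = 364.08 m.
Pressure head at well A: ψ = P/(ρg) = 702.7×1000 / (1000 × 9.81) = 71.63 m.
Total head at well A: h = z + ψ = 300.71 + 71.63 = 372.34 m.
Head difference: h(well H) − h(well A) = 364.08 − 372.34 = -8.26 m.
Hydraulic gradient: i = |Δh| / L = 8.26 / 80.9 = 0.102.
Flow is from higher to lower head: from well A toward well H, i.e. toward the east.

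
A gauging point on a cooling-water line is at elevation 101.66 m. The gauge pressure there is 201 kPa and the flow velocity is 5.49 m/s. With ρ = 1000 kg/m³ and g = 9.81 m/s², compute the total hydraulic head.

h ≈ 123.69 m

Pressure head ψ = P/(ρg) = 201×1000 / (1000 × 9.81) = 20.49 m.
Velocity head = v²/(2g) = 5.49² / (2 × 9.81) = 1.536 m.
h = z + ψ + v²/(2g) = 101.66 + 20.49 + 1.536 = 123.69 m.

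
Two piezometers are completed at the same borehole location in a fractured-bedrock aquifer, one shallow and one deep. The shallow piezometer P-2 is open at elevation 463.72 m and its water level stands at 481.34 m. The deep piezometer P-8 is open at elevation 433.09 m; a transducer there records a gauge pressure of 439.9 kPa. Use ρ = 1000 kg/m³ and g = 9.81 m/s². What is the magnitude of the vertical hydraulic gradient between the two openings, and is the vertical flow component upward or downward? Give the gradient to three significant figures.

|i_v| ≈ 0.111; vertical flow is downward

Total head at P-2: h = 481.34 m (water level in the standpipe).
Pressure head at P-8: ψ = P/(ρg) = 439.9×1000 / (1000 × 9.81) = 44.84 m.
Total head at P-8: h = z + ψ = 433.09 + 44.84 = 477.93 m.
Δh = h(P-2) − h(P-8) = 481.34 − 477.93 = 3.41 m.
Vertical separation Δz = 463.72 − 433.09 = 30.63 m.
|i_v| = |Δh| / Δz = 3.41 / 30.63 = 0.111.
Head is higher in the shallow piezometer, so vertical flow is downward (recharge condition).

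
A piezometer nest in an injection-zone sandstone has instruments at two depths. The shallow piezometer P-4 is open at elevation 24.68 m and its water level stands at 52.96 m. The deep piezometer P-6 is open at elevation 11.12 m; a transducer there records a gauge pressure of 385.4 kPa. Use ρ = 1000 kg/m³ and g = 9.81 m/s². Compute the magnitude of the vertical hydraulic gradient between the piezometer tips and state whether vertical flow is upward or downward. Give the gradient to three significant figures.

|i_v| ≈ 0.188; vertical flow is downward

Total head at P-4: h = 52.96 m (water level in the standpipe).
Pressure head at P-6: ψ = P/(ρg) = 385.4×1000 / (1000 × 9.81) = 39.29 m.
Total head at P-6: h = z + ψ = 11.12 + 39.29 = 50.41 m.
Δh = h(P-4) − h(P-6) = 52.96 − 50.41 = 2.55 m.
Vertical separation Δz = 24.68 − 11.12 = 13.56 m.
|i_v| = |Δh| / Δz = 2.55 / 13.56 = 0.188.
Head is higher in the shallow piezometer, so vertical flow is downward (recharge condition).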